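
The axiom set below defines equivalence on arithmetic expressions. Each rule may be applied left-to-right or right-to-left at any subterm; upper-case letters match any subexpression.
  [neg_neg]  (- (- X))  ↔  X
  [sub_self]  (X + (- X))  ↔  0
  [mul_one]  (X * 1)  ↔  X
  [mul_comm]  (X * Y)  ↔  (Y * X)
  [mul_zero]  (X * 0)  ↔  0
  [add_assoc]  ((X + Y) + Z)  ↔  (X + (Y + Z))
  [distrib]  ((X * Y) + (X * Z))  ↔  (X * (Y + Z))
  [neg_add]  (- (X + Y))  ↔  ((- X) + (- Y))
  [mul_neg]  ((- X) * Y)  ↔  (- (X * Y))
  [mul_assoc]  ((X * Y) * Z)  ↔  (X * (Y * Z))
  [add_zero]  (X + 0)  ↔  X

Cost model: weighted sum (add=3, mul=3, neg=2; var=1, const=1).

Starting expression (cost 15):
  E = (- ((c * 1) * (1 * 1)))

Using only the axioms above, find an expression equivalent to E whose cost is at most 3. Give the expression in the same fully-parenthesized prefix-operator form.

(- c)   [cost 3]

step 1: mul_one (→) rewrites (1 * 1) into 1, now (- ((c * 1) * 1))
step 2: mul_one (→) rewrites ((c * 1) * 1) into (c * 1), now (- (c * 1))
step 3: mul_one (→) rewrites (c * 1) into c, reaching cost 3 (bound 3)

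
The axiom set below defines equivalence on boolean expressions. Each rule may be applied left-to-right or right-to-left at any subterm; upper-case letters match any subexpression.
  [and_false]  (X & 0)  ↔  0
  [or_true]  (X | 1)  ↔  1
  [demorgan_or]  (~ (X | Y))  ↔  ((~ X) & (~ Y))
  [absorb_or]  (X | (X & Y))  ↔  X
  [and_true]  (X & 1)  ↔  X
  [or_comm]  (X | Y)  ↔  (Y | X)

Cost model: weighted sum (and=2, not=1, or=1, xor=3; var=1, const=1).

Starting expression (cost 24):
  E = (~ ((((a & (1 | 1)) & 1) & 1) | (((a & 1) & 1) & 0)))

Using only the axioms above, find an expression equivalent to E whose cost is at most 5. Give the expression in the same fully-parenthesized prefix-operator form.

1. [and_true →] (((a & (1 | 1)) & 1) & 1)  →  ((a & (1 | 1)) & 1);  E = (~ (((a & (1 | 1)) & 1) | (((a & 1) & 1) & 0)))
2. [or_true →] (1 | 1)  →  1;  E = (~ (((a & 1) & 1) | (((a & 1) & 1) & 0)))
3. [absorb_or →] (((a & 1) & 1) | (((a & 1) & 1) & 0))  →  ((a & 1) & 1);  E = (~ ((a & 1) & 1))
4. [and_true →] ((a & 1) & 1)  →  (a & 1);  cost 5 ≤ 5, done

(~ (a & 1))   [cost 5]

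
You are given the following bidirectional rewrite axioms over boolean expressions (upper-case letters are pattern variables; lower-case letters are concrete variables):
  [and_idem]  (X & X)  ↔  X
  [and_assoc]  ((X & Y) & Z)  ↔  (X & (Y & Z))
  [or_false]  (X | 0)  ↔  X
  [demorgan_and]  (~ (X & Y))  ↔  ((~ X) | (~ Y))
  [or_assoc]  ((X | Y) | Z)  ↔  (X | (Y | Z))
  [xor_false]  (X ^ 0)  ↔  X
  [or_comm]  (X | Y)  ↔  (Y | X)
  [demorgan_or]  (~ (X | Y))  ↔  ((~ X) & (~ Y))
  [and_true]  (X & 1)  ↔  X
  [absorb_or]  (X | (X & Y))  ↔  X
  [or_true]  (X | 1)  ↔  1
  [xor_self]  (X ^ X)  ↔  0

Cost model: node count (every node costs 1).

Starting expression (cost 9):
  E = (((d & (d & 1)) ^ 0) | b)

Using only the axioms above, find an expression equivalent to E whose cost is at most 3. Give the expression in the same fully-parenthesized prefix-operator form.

(d | b)   [cost 3]

step 1: and_true (→) rewrites (d & 1) into d, now (((d & d) ^ 0) | b)
step 2: xor_false (→) rewrites ((d & d) ^ 0) into (d & d), now ((d & d) | b)
step 3: and_idem (→) rewrites (d & d) into d, reaching cost 3 (bound 3)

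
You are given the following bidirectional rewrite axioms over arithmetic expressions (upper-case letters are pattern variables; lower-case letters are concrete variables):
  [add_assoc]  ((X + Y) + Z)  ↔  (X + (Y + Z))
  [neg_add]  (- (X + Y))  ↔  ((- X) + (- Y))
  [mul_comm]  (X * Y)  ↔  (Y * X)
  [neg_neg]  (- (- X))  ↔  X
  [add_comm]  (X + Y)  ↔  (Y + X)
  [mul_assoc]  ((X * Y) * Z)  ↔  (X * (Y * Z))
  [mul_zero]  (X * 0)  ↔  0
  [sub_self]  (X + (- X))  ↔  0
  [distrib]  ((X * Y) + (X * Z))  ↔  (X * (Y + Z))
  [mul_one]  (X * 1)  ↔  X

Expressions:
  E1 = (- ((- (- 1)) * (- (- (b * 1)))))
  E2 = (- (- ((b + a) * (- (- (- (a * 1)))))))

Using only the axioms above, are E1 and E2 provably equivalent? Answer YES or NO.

NO

All listed rules preserve value, hence provable equivalence implies equal values everywhere; look for a separating assignment.
a=0, b=1 gives E1 ↦ -1, E2 ↦ 0; values differ ⇒ not provably equivalent.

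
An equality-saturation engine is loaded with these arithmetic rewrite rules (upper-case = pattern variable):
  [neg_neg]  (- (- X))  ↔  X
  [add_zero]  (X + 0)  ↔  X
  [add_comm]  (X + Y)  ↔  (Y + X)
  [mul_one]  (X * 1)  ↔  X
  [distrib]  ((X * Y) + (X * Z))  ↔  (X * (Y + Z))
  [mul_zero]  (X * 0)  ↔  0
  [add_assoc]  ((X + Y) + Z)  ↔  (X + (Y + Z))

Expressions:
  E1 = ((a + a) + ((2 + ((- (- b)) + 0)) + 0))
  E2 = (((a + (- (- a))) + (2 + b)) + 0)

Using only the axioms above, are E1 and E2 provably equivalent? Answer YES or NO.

step 1: add_zero (→) rewrites ((2 + ((- (- b)) + 0)) + 0) into (2 + ((- (- b)) + 0)), now ((a + a) + (2 + ((- (- b)) + 0)))
step 2: neg_neg (→) rewrites (- (- b)) into b, now ((a + a) + (2 + (b + 0)))
step 3: add_zero (→) rewrites (b + 0) into b, now ((a + a) + (2 + b))
step 4: add_zero (←) rewrites ((a + a) + (2 + b)) into (((a + a) + (2 + b)) + 0)
step 5: neg_neg (←) rewrites a into (- (- a)), now ((((- (- a)) + a) + (2 + b)) + 0)
step 6: add_comm (→) rewrites ((- (- a)) + a) into (a + (- (- a))), which is E2

YES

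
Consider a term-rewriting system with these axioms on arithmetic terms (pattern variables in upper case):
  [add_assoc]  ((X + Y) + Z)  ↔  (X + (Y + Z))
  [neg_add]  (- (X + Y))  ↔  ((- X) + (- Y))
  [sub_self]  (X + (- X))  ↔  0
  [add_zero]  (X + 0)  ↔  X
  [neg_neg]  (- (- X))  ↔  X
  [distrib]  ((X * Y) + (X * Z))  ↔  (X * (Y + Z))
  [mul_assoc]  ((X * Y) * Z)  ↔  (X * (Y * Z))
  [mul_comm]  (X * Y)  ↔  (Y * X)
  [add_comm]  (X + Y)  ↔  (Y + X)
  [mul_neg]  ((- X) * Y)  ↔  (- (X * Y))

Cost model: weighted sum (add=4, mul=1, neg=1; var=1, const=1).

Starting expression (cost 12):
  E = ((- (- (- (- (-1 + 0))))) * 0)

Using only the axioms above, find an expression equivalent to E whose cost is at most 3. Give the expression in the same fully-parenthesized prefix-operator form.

(-1 * 0)   [cost 3]

step 1: neg_neg (→) rewrites (- (- (-1 + 0))) into (-1 + 0), now ((- (- (-1 + 0))) * 0)
step 2: add_zero (→) rewrites (-1 + 0) into -1, now ((- (- -1)) * 0)
step 3: neg_neg (→) rewrites (- (- -1)) into -1, reaching cost 3 (bound 3)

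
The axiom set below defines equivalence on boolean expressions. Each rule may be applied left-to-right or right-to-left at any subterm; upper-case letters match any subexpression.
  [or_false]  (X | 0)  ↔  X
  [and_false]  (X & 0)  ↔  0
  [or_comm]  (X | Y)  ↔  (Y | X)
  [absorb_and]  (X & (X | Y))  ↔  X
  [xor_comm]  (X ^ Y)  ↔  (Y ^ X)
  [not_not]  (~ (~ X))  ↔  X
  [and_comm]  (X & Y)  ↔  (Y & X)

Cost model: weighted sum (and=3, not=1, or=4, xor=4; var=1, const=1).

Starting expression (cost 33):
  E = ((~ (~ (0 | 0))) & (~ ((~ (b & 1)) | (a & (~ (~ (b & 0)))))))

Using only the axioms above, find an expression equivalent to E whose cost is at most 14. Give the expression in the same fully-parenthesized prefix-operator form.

((0 | 0) & (b & 1))   [cost 14]

step 1: not_not (→) rewrites (~ (~ (b & 0))) into (b & 0), now ((~ (~ (0 | 0))) & (~ ((~ (b & 1)) | (a & (b & 0)))))
step 2: and_false (→) rewrites (b & 0) into 0, now ((~ (~ (0 | 0))) & (~ ((~ (b & 1)) | (a & 0))))
step 3: and_false (→) rewrites (a & 0) into 0, now ((~ (~ (0 | 0))) & (~ ((~ (b & 1)) | 0)))
step 4: or_false (→) rewrites ((~ (b & 1)) | 0) into (~ (b & 1)), now ((~ (~ (0 | 0))) & (~ (~ (b & 1))))
step 5: not_not (→) rewrites (~ (~ (b & 1))) into (b & 1), now ((~ (~ (0 | 0))) & (b & 1))
step 6: not_not (→) rewrites (~ (~ (0 | 0))) into (0 | 0), reaching cost 14 (bound 14)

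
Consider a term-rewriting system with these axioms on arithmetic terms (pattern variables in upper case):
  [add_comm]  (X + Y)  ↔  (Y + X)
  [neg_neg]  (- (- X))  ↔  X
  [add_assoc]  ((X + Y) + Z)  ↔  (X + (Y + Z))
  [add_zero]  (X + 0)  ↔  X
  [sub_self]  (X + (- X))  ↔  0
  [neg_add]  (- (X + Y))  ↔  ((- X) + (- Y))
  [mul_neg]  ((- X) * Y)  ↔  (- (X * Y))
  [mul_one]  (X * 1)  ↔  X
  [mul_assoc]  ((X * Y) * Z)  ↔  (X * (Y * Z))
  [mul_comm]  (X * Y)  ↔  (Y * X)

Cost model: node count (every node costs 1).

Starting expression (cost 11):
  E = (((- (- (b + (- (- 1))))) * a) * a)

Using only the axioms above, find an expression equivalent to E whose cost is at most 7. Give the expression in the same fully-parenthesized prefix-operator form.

(1) (- (- 1))  =[neg_neg →]=  1    ⊢ (((- (- (b + 1))) * a) * a)
(2) (- (- (b + 1)))  =[neg_neg →]=  (b + 1)    ⊢ cost 7, within 7

(((b + 1) * a) * a)   [cost 7]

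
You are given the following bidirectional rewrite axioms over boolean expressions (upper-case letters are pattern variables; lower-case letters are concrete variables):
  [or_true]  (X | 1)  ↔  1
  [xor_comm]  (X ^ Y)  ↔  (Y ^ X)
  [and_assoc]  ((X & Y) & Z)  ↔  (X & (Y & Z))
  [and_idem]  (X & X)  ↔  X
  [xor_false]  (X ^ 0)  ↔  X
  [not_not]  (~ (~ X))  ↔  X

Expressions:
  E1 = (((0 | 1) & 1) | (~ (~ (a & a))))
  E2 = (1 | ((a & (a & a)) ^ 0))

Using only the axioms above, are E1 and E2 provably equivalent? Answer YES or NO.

1. [not_not →] (~ (~ (a & a)))  →  (a & a);  E1 = (((0 | 1) & 1) | (a & a))
2. [or_true →] (0 | 1)  →  1;  E1 = ((1 & 1) | (a & a))
3. [and_idem →] (a & a)  →  a;  E1 = ((1 & 1) | a)
4. [and_idem →] (1 & 1)  →  1;  E1 = (1 | a)
5. [and_idem ←] a  →  (a & a);  E1 = (1 | (a & a))
6. [xor_false ←] (a & a)  →  ((a & a) ^ 0);  E1 = (1 | ((a & a) ^ 0))
7. [and_idem ←] a  →  (a & a);  this is E2

YES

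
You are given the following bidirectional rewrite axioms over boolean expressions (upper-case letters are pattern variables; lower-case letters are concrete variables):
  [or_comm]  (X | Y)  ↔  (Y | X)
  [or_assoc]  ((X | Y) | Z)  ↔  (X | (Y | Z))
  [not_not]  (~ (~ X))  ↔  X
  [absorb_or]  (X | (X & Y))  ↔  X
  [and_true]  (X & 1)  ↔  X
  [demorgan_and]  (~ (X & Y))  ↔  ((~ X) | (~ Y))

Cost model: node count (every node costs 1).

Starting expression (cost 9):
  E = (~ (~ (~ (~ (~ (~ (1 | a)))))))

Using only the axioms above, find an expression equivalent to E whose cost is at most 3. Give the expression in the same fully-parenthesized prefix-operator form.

(1) (~ (~ (~ (~ (1 | a)))))  =[not_not →]=  (~ (~ (1 | a)))    ⊢ (~ (~ (~ (~ (1 | a)))))
(2) (~ (~ (~ (~ (1 | a)))))  =[not_not →]=  (~ (~ (1 | a)))
(3) (~ (~ (1 | a)))  =[not_not →]=  (1 | a)    ⊢ cost 3, within 3

(1 | a)   [cost 3]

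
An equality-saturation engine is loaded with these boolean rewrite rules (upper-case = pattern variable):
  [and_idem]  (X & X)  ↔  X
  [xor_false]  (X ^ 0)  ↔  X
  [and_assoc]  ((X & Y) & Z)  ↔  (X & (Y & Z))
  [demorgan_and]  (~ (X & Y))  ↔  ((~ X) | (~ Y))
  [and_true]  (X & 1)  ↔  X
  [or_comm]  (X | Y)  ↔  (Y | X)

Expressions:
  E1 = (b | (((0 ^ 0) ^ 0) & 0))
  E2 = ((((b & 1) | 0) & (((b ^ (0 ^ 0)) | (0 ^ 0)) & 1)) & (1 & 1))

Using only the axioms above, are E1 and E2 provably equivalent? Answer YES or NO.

YES

(1) ((0 ^ 0) ^ 0)  =[xor_false →]=  (0 ^ 0)    ⊢ (b | ((0 ^ 0) & 0))
(2) (0 ^ 0)  =[xor_false →]=  0    ⊢ (b | (0 & 0))
(3) (0 & 0)  =[and_idem →]=  0    ⊢ (b | 0)
(4) (b | 0)  =[and_true ←]=  ((b | 0) & 1)
(5) (b | 0)  =[and_idem ←]=  ((b | 0) & (b | 0))    ⊢ (((b | 0) & (b | 0)) & 1)
(6) b  =[xor_false ←]=  (b ^ 0)    ⊢ (((b | 0) & ((b ^ 0) | 0)) & 1)
(7) ((b ^ 0) | 0)  =[and_true ←]=  (((b ^ 0) | 0) & 1)    ⊢ (((b | 0) & (((b ^ 0) | 0) & 1)) & 1)
(8) 0  =[xor_false ←]=  (0 ^ 0)    ⊢ (((b | 0) & (((b ^ 0) | (0 ^ 0)) & 1)) & 1)
(9) b  =[and_true ←]=  (b & 1)    ⊢ ((((b & 1) | 0) & (((b ^ 0) | (0 ^ 0)) & 1)) & 1)
(10) 1  =[and_idem ←]=  (1 & 1)    ⊢ ((((b & 1) | 0) & (((b ^ 0) | (0 ^ 0)) & 1)) & (1 & 1))
(11) 0  =[xor_false ←]=  (0 ^ 0)    ⊢ E2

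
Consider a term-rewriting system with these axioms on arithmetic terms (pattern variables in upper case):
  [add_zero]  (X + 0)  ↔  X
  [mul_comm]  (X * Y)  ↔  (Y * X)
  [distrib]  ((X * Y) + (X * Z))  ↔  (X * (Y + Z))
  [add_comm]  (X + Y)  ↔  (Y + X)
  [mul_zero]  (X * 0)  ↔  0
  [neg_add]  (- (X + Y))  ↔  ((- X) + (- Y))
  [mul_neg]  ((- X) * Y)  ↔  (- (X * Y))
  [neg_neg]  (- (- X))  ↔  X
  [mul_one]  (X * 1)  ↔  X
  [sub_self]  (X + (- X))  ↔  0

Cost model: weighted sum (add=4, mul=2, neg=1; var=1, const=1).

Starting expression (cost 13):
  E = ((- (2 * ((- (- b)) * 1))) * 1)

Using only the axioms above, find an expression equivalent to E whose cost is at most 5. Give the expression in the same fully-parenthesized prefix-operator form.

(- (2 * b))   [cost 5]

step 1: mul_one (→) rewrites ((- (2 * ((- (- b)) * 1))) * 1) into (- (2 * ((- (- b)) * 1)))
step 2: neg_neg (→) rewrites (- (- b)) into b, now (- (2 * (b * 1)))
step 3: mul_one (→) rewrites (b * 1) into b, reaching cost 5 (bound 5)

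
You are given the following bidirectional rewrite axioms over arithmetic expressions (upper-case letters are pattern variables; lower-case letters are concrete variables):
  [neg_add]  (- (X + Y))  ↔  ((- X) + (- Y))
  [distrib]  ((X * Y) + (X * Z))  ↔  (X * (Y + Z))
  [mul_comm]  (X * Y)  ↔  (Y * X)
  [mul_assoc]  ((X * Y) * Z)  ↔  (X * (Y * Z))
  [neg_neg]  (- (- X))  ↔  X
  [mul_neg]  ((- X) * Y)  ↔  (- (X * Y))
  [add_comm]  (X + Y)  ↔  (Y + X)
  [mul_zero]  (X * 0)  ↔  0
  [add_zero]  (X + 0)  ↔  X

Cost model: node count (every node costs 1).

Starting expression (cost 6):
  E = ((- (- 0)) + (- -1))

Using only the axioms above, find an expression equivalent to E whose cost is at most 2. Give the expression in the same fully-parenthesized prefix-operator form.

1. [neg_neg →] (- (- 0))  →  0;  E = (0 + (- -1))
2. [add_comm →] (0 + (- -1))  →  ((- -1) + 0)
3. [add_zero →] ((- -1) + 0)  →  (- -1);  cost 2 ≤ 2, done

(- -1)   [cost 2]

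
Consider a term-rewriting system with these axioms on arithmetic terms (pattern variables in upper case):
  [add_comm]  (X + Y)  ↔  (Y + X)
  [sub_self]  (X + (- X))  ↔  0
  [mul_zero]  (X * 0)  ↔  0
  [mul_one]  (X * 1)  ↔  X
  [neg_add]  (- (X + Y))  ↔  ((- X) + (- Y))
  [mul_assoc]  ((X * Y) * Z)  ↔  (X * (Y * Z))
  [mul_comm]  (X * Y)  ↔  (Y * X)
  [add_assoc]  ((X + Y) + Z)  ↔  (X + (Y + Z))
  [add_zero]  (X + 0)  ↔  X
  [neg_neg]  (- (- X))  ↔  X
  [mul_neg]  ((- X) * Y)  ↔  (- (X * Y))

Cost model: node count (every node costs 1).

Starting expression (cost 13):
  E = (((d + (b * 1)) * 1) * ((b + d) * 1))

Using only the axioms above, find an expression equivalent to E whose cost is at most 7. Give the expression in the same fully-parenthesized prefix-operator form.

((d + b) * (b + d))   [cost 7]

1. [mul_one →] ((d + (b * 1)) * 1)  →  (d + (b * 1));  E = ((d + (b * 1)) * ((b + d) * 1))
2. [mul_one →] (b * 1)  →  b;  E = ((d + b) * ((b + d) * 1))
3. [mul_one →] ((b + d) * 1)  →  (b + d);  cost 7 ≤ 7, done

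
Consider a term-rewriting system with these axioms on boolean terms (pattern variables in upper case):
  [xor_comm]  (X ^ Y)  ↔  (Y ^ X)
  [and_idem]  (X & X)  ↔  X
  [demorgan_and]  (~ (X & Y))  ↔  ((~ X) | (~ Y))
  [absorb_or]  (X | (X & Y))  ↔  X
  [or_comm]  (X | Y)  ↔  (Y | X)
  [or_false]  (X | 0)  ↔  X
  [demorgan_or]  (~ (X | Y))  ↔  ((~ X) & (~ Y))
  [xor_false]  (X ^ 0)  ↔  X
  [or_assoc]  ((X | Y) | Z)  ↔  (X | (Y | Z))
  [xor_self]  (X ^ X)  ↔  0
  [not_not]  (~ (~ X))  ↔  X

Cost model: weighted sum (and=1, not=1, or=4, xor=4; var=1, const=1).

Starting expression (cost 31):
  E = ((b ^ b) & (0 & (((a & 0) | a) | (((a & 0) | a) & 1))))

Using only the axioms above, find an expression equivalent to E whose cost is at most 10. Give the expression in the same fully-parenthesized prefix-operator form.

1. [absorb_or →] (((a & 0) | a) | (((a & 0) | a) & 1))  →  ((a & 0) | a);  E = ((b ^ b) & (0 & ((a & 0) | a)))
2. [or_comm →] ((a & 0) | a)  →  (a | (a & 0));  E = ((b ^ b) & (0 & (a | (a & 0))))
3. [absorb_or →] (a | (a & 0))  →  a;  cost 10 ≤ 10, done

((b ^ b) & (0 & a))   [cost 10]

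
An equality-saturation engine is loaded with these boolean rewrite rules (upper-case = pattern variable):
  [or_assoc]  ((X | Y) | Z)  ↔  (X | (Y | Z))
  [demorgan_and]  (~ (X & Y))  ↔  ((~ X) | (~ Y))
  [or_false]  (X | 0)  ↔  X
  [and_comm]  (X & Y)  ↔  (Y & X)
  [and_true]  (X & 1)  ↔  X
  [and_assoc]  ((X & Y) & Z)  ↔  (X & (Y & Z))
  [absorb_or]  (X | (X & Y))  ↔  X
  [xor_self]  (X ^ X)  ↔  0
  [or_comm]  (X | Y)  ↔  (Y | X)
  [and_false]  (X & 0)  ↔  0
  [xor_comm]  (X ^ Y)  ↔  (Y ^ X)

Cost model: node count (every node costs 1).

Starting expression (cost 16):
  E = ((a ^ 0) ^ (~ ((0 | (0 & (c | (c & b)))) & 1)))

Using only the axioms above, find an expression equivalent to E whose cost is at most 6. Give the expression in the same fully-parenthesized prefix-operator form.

((a ^ 0) ^ (~ 0))   [cost 6]

(1) ((0 | (0 & (c | (c & b)))) & 1)  =[and_true →]=  (0 | (0 & (c | (c & b))))    ⊢ ((a ^ 0) ^ (~ (0 | (0 & (c | (c & b))))))
(2) (c | (c & b))  =[absorb_or →]=  c    ⊢ ((a ^ 0) ^ (~ (0 | (0 & c))))
(3) (0 | (0 & c))  =[absorb_or →]=  0    ⊢ cost 6, within 6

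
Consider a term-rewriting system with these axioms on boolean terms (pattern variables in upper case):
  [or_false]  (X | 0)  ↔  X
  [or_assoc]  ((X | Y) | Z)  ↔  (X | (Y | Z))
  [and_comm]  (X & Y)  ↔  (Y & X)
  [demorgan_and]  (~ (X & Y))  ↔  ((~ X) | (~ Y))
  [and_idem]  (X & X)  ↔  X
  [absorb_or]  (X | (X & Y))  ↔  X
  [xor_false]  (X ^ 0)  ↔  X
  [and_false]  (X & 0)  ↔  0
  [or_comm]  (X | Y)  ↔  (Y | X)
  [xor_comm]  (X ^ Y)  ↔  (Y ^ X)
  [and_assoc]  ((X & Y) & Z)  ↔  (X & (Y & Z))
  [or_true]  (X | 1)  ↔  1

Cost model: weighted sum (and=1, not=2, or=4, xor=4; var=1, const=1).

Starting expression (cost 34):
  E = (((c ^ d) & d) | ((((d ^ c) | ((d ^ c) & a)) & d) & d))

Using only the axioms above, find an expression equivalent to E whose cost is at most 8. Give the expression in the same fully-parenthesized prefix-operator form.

(1) ((d ^ c) | ((d ^ c) & a))  =[absorb_or →]=  (d ^ c)    ⊢ (((c ^ d) & d) | (((d ^ c) & d) & d))
(2) (c ^ d)  =[xor_comm →]=  (d ^ c)    ⊢ (((d ^ c) & d) | (((d ^ c) & d) & d))
(3) (((d ^ c) & d) | (((d ^ c) & d) & d))  =[absorb_or →]=  ((d ^ c) & d)    ⊢ cost 8, within 8

((d ^ c) & d)   [cost 8]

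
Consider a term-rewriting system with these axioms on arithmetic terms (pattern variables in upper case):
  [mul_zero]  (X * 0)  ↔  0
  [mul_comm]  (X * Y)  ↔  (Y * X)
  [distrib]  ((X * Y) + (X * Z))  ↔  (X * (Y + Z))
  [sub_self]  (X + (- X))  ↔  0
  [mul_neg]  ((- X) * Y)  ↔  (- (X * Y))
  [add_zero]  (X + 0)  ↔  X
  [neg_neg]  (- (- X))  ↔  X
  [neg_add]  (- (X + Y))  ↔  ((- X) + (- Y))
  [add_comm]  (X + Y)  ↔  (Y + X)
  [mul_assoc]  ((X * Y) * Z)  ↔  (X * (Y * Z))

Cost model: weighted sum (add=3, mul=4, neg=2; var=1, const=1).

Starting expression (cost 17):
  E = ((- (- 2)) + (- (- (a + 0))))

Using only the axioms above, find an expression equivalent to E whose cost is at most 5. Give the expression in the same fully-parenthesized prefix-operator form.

1. [add_zero →] (a + 0)  →  a;  E = ((- (- 2)) + (- (- a)))
2. [neg_neg →] (- (- 2))  →  2;  E = (2 + (- (- a)))
3. [neg_neg →] (- (- a))  →  a;  cost 5 ≤ 5, done

(2 + a)   [cost 5]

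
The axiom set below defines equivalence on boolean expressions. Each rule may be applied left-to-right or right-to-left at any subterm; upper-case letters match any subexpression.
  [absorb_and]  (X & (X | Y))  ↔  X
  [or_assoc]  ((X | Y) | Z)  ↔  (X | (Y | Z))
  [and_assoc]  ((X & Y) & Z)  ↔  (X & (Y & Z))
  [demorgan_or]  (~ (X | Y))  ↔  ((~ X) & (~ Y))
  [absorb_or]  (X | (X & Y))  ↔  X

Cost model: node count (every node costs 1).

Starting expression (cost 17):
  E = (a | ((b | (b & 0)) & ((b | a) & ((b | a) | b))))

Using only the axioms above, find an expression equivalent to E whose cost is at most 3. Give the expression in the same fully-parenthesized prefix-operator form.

1. [absorb_or →] (b | (b & 0))  →  b;  E = (a | (b & ((b | a) & ((b | a) | b))))
2. [absorb_and →] ((b | a) & ((b | a) | b))  →  (b | a);  E = (a | (b & (b | a)))
3. [absorb_and →] (b & (b | a))  →  b;  cost 3 ≤ 3, done

(a | b)   [cost 3]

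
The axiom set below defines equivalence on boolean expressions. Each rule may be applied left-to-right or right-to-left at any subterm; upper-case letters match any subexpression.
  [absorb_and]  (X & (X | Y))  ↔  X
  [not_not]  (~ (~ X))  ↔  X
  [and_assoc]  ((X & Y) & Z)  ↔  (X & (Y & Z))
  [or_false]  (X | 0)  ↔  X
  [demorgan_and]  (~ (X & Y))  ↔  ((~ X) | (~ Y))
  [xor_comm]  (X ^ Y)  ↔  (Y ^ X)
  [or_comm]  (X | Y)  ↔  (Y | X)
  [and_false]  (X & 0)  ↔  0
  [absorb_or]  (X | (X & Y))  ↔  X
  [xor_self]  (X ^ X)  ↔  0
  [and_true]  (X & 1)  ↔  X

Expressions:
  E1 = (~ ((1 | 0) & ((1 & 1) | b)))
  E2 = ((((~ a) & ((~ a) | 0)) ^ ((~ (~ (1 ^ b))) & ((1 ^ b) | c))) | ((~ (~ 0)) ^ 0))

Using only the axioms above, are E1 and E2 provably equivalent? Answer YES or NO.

The axioms are sound identities: if E1 ↔* E2 then E1 and E2 evaluate identically under any assignment.
Under a=0, b=1, c=0: E1 evaluates to 0, E2 to 1. Distinct ⇒ no rewrite sequence connects them.

NO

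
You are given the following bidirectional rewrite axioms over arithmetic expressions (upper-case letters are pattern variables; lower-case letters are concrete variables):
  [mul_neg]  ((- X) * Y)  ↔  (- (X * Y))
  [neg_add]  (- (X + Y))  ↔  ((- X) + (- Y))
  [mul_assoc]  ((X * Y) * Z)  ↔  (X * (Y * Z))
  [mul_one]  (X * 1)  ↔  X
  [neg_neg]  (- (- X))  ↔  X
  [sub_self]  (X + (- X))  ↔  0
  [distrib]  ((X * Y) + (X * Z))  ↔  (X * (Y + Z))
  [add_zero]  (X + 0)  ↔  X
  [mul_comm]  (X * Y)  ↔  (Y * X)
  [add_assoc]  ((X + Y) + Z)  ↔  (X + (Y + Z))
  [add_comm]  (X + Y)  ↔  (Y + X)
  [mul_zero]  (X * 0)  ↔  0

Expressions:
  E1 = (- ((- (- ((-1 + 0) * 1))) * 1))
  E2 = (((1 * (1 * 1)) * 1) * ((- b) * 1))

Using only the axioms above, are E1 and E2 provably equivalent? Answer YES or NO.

Every axiom is a valid identity, so a rewrite proof would force E1 and E2 to agree under every assignment.
At b=0: E1 = 1 but E2 = 0; they differ, so no derivation exists.

NO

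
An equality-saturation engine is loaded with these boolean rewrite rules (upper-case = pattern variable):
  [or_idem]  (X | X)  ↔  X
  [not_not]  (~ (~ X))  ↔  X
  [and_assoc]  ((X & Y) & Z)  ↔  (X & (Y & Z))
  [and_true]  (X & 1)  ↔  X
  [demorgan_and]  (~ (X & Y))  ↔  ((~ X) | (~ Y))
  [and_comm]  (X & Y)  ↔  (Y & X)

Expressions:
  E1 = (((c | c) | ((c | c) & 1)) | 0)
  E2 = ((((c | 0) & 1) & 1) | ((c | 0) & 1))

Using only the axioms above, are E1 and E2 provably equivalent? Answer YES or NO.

1. [and_true →] ((c | c) & 1)  →  (c | c);  E1 = (((c | c) | (c | c)) | 0)
2. [or_idem →] ((c | c) | (c | c))  →  (c | c);  E1 = ((c | c) | 0)
3. [or_idem →] (c | c)  →  c;  E1 = (c | 0)
4. [and_true ←] (c | 0)  →  ((c | 0) & 1)
5. [or_idem ←] ((c | 0) & 1)  →  (((c | 0) & 1) | ((c | 0) & 1))
6. [and_true ←] (c | 0)  →  ((c | 0) & 1);  this is E2

YES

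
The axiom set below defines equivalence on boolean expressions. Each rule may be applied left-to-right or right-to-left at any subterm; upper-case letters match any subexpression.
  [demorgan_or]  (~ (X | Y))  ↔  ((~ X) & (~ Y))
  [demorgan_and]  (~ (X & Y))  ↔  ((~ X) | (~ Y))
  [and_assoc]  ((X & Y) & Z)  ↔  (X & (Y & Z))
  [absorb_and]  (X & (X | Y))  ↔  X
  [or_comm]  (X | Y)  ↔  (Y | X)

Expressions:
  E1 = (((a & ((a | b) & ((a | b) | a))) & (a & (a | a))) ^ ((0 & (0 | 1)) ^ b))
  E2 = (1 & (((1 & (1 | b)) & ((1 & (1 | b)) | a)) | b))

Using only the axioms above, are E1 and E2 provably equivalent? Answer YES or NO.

All listed rules preserve value, hence provable equivalence implies equal values everywhere; look for a separating assignment.
a=0, b=0 gives E1 ↦ 0, E2 ↦ 1; values differ ⇒ not provably equivalent.

NO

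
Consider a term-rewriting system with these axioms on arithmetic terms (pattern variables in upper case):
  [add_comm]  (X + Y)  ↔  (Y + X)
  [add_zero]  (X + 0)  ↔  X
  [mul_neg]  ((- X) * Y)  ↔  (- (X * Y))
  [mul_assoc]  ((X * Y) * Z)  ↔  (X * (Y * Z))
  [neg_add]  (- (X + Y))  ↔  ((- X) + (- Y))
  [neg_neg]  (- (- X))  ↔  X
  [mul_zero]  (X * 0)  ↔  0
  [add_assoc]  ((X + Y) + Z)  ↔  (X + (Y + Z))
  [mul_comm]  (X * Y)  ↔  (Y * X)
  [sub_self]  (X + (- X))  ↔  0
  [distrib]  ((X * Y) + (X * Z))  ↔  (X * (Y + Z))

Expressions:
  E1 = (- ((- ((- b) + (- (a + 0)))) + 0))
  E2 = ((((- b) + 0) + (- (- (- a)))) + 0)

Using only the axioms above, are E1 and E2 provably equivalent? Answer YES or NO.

1. [add_zero →] (a + 0)  →  a;  E1 = (- ((- ((- b) + (- a))) + 0))
2. [add_zero →] ((- ((- b) + (- a))) + 0)  →  (- ((- b) + (- a)));  E1 = (- (- ((- b) + (- a))))
3. [neg_neg →] (- (- ((- b) + (- a))))  →  ((- b) + (- a))
4. [add_zero ←] (- b)  →  ((- b) + 0);  E1 = (((- b) + 0) + (- a))
5. [neg_neg ←] a  →  (- (- a));  E1 = (((- b) + 0) + (- (- (- a))))
6. [add_zero ←] (((- b) + 0) + (- (- (- a))))  →  ((((- b) + 0) + (- (- (- a)))) + 0);  this is E2

YES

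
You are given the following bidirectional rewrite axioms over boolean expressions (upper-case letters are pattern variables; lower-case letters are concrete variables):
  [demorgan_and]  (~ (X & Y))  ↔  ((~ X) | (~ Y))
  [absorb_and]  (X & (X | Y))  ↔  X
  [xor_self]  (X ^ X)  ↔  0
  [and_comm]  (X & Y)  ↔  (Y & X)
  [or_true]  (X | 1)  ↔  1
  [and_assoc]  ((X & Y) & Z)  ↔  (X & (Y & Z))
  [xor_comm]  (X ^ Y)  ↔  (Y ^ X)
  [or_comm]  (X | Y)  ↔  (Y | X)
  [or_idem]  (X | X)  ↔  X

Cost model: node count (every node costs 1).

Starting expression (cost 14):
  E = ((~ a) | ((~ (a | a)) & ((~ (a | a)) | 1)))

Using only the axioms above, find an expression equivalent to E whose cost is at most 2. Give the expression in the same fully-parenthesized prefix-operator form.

(~ a)   [cost 2]

step 1: absorb_and (→) rewrites ((~ (a | a)) & ((~ (a | a)) | 1)) into (~ (a | a)), now ((~ a) | (~ (a | a)))
step 2: or_idem (→) rewrites (a | a) into a, now ((~ a) | (~ a))
step 3: or_idem (→) rewrites ((~ a) | (~ a)) into (~ a), reaching cost 2 (bound 2)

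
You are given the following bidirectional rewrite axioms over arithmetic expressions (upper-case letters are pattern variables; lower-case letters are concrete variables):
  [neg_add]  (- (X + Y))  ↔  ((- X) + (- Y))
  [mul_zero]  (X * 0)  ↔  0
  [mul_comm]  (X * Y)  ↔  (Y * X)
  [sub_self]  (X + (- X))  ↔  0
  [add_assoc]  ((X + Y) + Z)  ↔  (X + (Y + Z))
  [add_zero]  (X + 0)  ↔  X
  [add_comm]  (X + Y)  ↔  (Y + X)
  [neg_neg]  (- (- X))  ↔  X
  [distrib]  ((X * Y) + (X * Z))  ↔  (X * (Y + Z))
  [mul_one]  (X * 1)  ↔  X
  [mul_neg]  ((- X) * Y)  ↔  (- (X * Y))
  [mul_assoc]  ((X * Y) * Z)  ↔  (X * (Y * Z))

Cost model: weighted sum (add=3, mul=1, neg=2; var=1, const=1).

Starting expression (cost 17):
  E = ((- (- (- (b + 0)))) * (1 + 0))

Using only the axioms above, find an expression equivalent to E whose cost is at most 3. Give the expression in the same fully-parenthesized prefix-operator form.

1. [neg_neg →] (- (- (- (b + 0))))  →  (- (b + 0));  E = ((- (b + 0)) * (1 + 0))
2. [add_zero →] (b + 0)  →  b;  E = ((- b) * (1 + 0))
3. [add_zero →] (1 + 0)  →  1;  E = ((- b) * 1)
4. [mul_one →] ((- b) * 1)  →  (- b);  cost 3 ≤ 3, done

(- b)   [cost 3]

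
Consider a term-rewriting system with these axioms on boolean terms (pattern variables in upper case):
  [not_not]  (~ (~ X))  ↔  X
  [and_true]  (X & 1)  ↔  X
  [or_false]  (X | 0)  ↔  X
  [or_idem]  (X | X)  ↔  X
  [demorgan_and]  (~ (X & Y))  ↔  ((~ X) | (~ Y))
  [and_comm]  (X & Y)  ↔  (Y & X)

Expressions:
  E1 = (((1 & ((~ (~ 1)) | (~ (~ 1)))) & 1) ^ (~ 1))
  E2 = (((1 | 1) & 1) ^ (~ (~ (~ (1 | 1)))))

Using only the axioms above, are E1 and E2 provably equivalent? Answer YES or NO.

YES

1. [or_idem →] ((~ (~ 1)) | (~ (~ 1)))  →  (~ (~ 1));  E1 = (((1 & (~ (~ 1))) & 1) ^ (~ 1))
2. [not_not →] (~ (~ 1))  →  1;  E1 = (((1 & 1) & 1) ^ (~ 1))
3. [and_true →] (1 & 1)  →  1;  E1 = ((1 & 1) ^ (~ 1))
4. [not_not ←] 1  →  (~ (~ 1));  E1 = ((1 & 1) ^ (~ (~ (~ 1))))
5. [or_idem ←] 1  →  (1 | 1);  E1 = (((1 | 1) & 1) ^ (~ (~ (~ 1))))
6. [or_idem ←] 1  →  (1 | 1);  this is E2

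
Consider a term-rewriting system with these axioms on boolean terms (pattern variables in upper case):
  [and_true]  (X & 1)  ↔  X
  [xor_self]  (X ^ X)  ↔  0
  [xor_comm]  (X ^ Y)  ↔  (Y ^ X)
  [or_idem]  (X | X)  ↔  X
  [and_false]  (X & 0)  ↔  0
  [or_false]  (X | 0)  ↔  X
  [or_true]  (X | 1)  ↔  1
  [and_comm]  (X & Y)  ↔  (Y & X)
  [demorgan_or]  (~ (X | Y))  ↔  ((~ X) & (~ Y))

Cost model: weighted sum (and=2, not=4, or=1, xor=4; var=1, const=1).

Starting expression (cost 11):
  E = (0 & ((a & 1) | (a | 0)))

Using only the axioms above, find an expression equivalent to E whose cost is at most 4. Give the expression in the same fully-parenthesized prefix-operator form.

(0 & a)   [cost 4]

1. [or_false →] (a | 0)  →  a;  E = (0 & ((a & 1) | a))
2. [and_true →] (a & 1)  →  a;  E = (0 & (a | a))
3. [or_idem →] (a | a)  →  a;  cost 4 ≤ 4, done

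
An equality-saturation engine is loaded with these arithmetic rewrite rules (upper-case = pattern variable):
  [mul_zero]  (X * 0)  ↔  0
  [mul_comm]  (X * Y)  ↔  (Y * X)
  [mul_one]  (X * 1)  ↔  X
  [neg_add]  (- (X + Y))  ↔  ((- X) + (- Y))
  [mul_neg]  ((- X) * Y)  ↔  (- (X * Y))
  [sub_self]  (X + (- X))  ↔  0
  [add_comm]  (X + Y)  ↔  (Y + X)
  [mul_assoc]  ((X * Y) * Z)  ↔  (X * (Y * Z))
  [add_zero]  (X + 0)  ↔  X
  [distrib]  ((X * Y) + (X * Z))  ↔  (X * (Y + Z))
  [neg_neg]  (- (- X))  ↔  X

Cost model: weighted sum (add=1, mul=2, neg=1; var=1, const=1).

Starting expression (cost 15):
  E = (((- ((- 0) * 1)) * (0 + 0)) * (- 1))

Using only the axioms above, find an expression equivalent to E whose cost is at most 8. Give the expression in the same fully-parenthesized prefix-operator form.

(1) ((- 0) * 1)  =[mul_one →]=  (- 0)    ⊢ (((- (- 0)) * (0 + 0)) * (- 1))
(2) (0 + 0)  =[add_zero →]=  0    ⊢ (((- (- 0)) * 0) * (- 1))
(3) (- (- 0))  =[neg_neg →]=  0    ⊢ cost 8, within 8

((0 * 0) * (- 1))   [cost 8]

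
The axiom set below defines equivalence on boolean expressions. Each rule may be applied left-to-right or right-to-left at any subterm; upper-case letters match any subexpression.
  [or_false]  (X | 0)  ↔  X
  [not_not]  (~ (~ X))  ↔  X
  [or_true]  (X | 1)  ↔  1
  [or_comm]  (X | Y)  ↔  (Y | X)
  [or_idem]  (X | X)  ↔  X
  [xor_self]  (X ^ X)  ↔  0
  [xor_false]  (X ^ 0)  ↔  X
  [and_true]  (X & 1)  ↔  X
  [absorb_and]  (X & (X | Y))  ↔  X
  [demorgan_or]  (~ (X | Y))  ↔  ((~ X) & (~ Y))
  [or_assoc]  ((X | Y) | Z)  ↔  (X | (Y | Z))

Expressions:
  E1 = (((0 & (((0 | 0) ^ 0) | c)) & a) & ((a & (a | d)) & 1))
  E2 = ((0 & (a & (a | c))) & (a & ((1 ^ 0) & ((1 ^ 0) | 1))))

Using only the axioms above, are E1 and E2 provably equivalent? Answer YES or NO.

1. [or_false →] (0 | 0)  →  0;  E1 = (((0 & ((0 ^ 0) | c)) & a) & ((a & (a | d)) & 1))
2. [absorb_and →] (a & (a | d))  →  a;  E1 = (((0 & ((0 ^ 0) | c)) & a) & (a & 1))
3. [xor_false →] (0 ^ 0)  →  0;  E1 = (((0 & (0 | c)) & a) & (a & 1))
4. [absorb_and →] (0 & (0 | c))  →  0;  E1 = ((0 & a) & (a & 1))
5. [xor_false ←] 1  →  (1 ^ 0);  E1 = ((0 & a) & (a & (1 ^ 0)))
6. [absorb_and ←] a  →  (a & (a | c));  E1 = ((0 & (a & (a | c))) & (a & (1 ^ 0)))
7. [absorb_and ←] (1 ^ 0)  →  ((1 ^ 0) & ((1 ^ 0) | 1));  this is E2

YES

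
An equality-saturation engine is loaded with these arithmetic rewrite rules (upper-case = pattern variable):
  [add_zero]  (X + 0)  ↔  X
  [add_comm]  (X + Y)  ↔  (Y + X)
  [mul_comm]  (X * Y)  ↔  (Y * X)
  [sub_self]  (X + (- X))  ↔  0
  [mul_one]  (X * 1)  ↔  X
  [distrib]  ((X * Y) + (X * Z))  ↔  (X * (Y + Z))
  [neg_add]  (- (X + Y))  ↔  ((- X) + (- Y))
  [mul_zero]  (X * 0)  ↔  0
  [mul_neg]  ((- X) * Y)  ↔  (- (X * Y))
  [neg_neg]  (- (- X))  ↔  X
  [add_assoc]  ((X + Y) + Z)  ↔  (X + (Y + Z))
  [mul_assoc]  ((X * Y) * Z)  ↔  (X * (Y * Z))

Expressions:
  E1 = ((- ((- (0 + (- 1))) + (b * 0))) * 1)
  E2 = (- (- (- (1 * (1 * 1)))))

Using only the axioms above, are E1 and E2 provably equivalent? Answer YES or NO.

step 1: mul_one (→) rewrites ((- ((- (0 + (- 1))) + (b * 0))) * 1) into (- ((- (0 + (- 1))) + (b * 0)))
step 2: add_comm (→) rewrites (0 + (- 1)) into ((- 1) + 0), now (- ((- ((- 1) + 0)) + (b * 0)))
step 3: add_zero (→) rewrites ((- 1) + 0) into (- 1), now (- ((- (- 1)) + (b * 0)))
step 4: mul_zero (→) rewrites (b * 0) into 0, now (- ((- (- 1)) + 0))
step 5: add_zero (→) rewrites ((- (- 1)) + 0) into (- (- 1)), now (- (- (- 1)))
step 6: mul_one (←) rewrites 1 into (1 * 1), now (- (- (- (1 * 1))))
step 7: mul_one (←) rewrites 1 into (1 * 1), which is E2

YES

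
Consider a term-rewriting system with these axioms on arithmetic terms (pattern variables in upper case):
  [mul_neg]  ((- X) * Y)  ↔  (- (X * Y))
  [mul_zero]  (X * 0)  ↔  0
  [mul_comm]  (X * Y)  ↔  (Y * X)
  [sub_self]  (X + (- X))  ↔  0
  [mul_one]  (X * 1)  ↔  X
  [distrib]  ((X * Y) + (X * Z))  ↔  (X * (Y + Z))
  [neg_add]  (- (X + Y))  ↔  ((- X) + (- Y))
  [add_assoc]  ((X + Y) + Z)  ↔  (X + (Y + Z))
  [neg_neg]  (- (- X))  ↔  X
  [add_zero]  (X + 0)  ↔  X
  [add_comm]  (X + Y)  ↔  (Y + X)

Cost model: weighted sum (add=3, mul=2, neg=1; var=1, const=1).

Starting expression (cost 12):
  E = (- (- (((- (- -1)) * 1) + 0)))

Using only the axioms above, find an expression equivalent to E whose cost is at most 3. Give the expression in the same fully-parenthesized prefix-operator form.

(- (- -1))   [cost 3]

(1) ((- (- -1)) * 1)  =[mul_one →]=  (- (- -1))    ⊢ (- (- ((- (- -1)) + 0)))
(2) ((- (- -1)) + 0)  =[add_zero →]=  (- (- -1))    ⊢ (- (- (- (- -1))))
(3) (- (- (- (- -1))))  =[neg_neg →]=  (- (- -1))    ⊢ cost 3, within 3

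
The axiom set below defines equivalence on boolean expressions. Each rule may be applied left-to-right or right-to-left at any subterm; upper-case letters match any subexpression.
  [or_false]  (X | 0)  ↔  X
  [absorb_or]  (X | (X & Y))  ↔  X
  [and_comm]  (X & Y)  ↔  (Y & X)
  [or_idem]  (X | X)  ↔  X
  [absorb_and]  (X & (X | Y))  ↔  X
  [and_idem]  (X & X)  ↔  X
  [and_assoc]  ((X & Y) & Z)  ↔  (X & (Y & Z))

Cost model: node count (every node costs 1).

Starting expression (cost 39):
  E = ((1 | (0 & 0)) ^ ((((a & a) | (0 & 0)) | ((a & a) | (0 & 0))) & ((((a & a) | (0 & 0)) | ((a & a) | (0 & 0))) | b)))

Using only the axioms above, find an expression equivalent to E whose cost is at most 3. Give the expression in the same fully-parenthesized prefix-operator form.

(1) ((((a & a) | (0 & 0)) | ((a & a) | (0 & 0))) & ((((a & a) | (0 & 0)) | ((a & a) | (0 & 0))) | b))  =[absorb_and →]=  (((a & a) | (0 & 0)) | ((a & a) | (0 & 0)))    ⊢ ((1 | (0 & 0)) ^ (((a & a) | (0 & 0)) | ((a & a) | (0 & 0))))
(2) (0 & 0)  =[and_idem →]=  0    ⊢ ((1 | 0) ^ (((a & a) | (0 & 0)) | ((a & a) | (0 & 0))))
(3) (((a & a) | (0 & 0)) | ((a & a) | (0 & 0)))  =[or_idem →]=  ((a & a) | (0 & 0))    ⊢ ((1 | 0) ^ ((a & a) | (0 & 0)))
(4) (a & a)  =[and_idem →]=  a    ⊢ ((1 | 0) ^ (a | (0 & 0)))
(5) (0 & 0)  =[and_idem →]=  0    ⊢ ((1 | 0) ^ (a | 0))
(6) (a | 0)  =[or_false →]=  a    ⊢ ((1 | 0) ^ a)
(7) (1 | 0)  =[or_false →]=  1    ⊢ cost 3, within 3

(1 ^ a)   [cost 3]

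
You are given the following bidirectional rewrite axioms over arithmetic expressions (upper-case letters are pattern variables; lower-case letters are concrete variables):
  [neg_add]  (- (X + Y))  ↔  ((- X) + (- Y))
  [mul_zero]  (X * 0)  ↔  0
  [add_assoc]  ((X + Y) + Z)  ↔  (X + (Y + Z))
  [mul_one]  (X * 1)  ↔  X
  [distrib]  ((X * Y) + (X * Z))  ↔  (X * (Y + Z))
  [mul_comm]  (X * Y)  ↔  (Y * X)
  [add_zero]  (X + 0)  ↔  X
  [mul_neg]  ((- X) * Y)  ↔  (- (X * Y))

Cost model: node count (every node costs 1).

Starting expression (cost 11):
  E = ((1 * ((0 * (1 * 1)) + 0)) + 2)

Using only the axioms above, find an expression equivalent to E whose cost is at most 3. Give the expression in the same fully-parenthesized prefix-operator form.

(0 + 2)   [cost 3]

1. [mul_one →] (1 * 1)  →  1;  E = ((1 * ((0 * 1) + 0)) + 2)
2. [mul_comm →] (1 * ((0 * 1) + 0))  →  (((0 * 1) + 0) * 1);  E = ((((0 * 1) + 0) * 1) + 2)
3. [mul_one →] (((0 * 1) + 0) * 1)  →  ((0 * 1) + 0);  E = (((0 * 1) + 0) + 2)
4. [mul_one →] (0 * 1)  →  0;  E = ((0 + 0) + 2)
5. [add_zero →] (0 + 0)  →  0;  cost 3 ≤ 3, done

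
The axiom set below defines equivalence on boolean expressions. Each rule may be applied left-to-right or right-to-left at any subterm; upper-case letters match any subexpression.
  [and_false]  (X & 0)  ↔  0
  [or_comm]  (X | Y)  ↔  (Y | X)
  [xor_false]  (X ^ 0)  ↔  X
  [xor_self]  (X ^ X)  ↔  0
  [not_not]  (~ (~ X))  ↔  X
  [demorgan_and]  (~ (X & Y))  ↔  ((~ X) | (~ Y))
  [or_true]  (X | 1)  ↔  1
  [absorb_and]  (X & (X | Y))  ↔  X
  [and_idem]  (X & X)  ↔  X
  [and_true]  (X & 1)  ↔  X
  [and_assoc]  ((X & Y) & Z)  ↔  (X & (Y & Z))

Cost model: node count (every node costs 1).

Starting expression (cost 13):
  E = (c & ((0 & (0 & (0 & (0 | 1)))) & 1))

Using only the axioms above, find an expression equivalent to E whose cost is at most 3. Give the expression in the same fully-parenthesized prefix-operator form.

step 1: absorb_and (→) rewrites (0 & (0 | 1)) into 0, now (c & ((0 & (0 & 0)) & 1))
step 2: and_idem (→) rewrites (0 & 0) into 0, now (c & ((0 & 0) & 1))
step 3: and_idem (→) rewrites (0 & 0) into 0, now (c & (0 & 1))
step 4: and_true (→) rewrites (0 & 1) into 0, reaching cost 3 (bound 3)

(c & 0)   [cost 3]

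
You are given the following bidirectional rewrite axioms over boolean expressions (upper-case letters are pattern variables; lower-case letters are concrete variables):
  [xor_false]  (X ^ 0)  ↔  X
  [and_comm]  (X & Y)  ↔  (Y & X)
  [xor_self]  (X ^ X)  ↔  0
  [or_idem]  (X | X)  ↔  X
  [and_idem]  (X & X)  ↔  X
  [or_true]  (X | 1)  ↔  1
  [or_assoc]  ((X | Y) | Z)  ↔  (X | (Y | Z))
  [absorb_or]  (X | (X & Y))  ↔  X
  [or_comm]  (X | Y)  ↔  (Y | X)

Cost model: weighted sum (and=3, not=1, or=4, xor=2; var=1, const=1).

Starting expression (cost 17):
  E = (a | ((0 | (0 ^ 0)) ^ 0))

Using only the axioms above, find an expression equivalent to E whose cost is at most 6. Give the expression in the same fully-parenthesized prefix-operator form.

(a | 0)   [cost 6]

(1) ((0 | (0 ^ 0)) ^ 0)  =[xor_false →]=  (0 | (0 ^ 0))    ⊢ (a | (0 | (0 ^ 0)))
(2) (0 ^ 0)  =[xor_false →]=  0    ⊢ (a | (0 | 0))
(3) (0 | 0)  =[or_idem →]=  0    ⊢ cost 6, within 6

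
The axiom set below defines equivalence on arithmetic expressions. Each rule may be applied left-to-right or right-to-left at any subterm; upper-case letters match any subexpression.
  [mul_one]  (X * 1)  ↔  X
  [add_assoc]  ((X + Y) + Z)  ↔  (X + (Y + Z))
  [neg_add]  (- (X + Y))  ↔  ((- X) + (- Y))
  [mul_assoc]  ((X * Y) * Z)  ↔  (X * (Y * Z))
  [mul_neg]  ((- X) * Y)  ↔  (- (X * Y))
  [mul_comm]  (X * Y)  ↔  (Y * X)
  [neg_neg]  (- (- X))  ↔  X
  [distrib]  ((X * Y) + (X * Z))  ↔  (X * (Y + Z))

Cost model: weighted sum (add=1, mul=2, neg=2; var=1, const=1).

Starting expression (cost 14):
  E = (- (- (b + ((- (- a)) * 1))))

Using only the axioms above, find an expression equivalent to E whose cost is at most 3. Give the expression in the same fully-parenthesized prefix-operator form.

1. [neg_neg →] (- (- a))  →  a;  E = (- (- (b + (a * 1))))
2. [mul_one →] (a * 1)  →  a;  E = (- (- (b + a)))
3. [neg_neg →] (- (- (b + a)))  →  (b + a);  cost 3 ≤ 3, done

(b + a)   [cost 3]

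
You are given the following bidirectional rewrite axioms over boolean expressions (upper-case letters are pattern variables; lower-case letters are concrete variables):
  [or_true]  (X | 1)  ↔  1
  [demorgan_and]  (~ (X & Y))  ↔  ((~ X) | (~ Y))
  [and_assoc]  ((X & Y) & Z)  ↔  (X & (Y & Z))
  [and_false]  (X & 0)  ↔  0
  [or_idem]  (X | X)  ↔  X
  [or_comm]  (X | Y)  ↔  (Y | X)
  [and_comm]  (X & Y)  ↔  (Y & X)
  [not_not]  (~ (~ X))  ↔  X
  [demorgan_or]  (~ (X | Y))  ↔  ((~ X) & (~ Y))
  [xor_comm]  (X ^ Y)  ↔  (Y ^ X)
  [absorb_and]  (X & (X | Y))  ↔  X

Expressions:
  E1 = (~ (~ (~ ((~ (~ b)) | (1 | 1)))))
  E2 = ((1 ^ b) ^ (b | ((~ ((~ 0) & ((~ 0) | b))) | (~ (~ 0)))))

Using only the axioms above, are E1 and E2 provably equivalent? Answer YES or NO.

All listed rules preserve value, hence provable equivalence implies equal values everywhere; look for a separating assignment.
b=0 gives E1 ↦ 0, E2 ↦ 1; values differ ⇒ not provably equivalent.

NO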